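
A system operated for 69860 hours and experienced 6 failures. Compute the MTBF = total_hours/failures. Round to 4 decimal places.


total_hours = 69860
failures = 6
MTBF = 69860 / 6
MTBF = 11643.3333

11643.3333


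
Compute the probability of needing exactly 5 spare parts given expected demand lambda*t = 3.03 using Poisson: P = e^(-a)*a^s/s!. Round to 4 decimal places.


a = 3.03, s = 5
e^(-a) = e^(-3.03) = 0.0483
a^s = 3.03^5 = 255.3954
s! = 120
P = 0.0483 * 255.3954 / 120
P = 0.1028

0.1028


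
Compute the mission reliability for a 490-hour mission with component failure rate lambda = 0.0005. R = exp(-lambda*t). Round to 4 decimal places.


lambda = 0.0005
mission_time = 490
lambda * t = 0.0005 * 490 = 0.245
R = exp(-0.245)
R = 0.7827

0.7827


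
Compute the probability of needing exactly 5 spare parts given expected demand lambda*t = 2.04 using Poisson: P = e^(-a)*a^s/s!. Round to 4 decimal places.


a = 2.04, s = 5
e^(-a) = e^(-2.04) = 0.13
a^s = 2.04^5 = 35.3306
s! = 120
P = 0.13 * 35.3306 / 120
P = 0.0383

0.0383


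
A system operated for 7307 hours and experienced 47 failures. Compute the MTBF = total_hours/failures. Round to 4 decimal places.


total_hours = 7307
failures = 47
MTBF = 7307 / 47
MTBF = 155.4681

155.4681


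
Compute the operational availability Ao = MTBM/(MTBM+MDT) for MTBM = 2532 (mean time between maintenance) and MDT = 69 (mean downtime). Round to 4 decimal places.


MTBM = 2532
MDT = 69
MTBM + MDT = 2601
Ao = 2532 / 2601
Ao = 0.9735

0.9735


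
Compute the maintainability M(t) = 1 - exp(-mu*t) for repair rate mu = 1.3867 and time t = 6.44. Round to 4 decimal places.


mu = 1.3867, t = 6.44
mu * t = 1.3867 * 6.44 = 8.9303
exp(-8.9303) = 0.0001
M(t) = 1 - 0.0001
M(t) = 0.9999

0.9999


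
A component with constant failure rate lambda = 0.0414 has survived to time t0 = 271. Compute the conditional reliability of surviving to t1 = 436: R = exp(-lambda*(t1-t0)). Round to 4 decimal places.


lambda = 0.0414
t0 = 271, t1 = 436
t1 - t0 = 165
lambda * (t1-t0) = 0.0414 * 165 = 6.831
R = exp(-6.831)
R = 0.0011

0.0011


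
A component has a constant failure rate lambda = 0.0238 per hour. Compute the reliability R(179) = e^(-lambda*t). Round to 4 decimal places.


lambda = 0.0238
t = 179
lambda * t = 4.2602
R(t) = e^(-4.2602)
R(t) = 0.0141

0.0141


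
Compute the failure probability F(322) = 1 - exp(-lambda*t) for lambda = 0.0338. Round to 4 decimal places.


lambda = 0.0338, t = 322
lambda * t = 10.8836
exp(-10.8836) = 0.0
F(t) = 1 - 0.0
F(t) = 1.0

1.0


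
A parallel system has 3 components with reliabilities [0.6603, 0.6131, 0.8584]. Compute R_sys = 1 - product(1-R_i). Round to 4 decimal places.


Components: [0.6603, 0.6131, 0.8584]
(1 - 0.6603) = 0.3397, running product = 0.3397
(1 - 0.6131) = 0.3869, running product = 0.1314
(1 - 0.8584) = 0.1416, running product = 0.0186
Product of (1-R_i) = 0.0186
R_sys = 1 - 0.0186 = 0.9814

0.9814


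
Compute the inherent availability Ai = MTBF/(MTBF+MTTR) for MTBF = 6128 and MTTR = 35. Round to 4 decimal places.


MTBF = 6128
MTTR = 35
MTBF + MTTR = 6163
Ai = 6128 / 6163
Ai = 0.9943

0.9943


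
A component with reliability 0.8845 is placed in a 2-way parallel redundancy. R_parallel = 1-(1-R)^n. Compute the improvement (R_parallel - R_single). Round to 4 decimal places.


R_single = 0.8845, n = 2
1 - R_single = 0.1155
(1 - R_single)^n = 0.1155^2 = 0.0133
R_parallel = 1 - 0.0133 = 0.9867
Improvement = 0.9867 - 0.8845
Improvement = 0.1022

0.1022


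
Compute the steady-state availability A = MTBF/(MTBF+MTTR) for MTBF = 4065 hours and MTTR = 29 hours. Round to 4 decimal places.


MTBF = 4065
MTTR = 29
MTBF + MTTR = 4094
A = 4065 / 4094
A = 0.9929

0.9929


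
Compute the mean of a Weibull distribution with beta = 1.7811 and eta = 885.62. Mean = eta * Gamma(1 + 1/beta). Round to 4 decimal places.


beta = 1.7811, eta = 885.62
1/beta = 0.5615
1 + 1/beta = 1.5615
Gamma(1.5615) = 0.8898
Mean = 885.62 * 0.8898
Mean = 787.9872

787.9872


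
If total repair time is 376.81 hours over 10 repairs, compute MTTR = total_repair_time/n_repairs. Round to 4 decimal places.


total_repair_time = 376.81
n_repairs = 10
MTTR = 376.81 / 10
MTTR = 37.681

37.681


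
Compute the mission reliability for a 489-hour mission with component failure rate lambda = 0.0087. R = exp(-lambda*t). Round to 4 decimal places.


lambda = 0.0087
mission_time = 489
lambda * t = 0.0087 * 489 = 4.2543
R = exp(-4.2543)
R = 0.0142

0.0142


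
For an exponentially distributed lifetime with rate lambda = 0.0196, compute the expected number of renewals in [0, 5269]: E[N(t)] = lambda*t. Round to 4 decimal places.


lambda = 0.0196
t = 5269
E[N(t)] = lambda * t
E[N(t)] = 0.0196 * 5269
E[N(t)] = 103.2724

103.2724


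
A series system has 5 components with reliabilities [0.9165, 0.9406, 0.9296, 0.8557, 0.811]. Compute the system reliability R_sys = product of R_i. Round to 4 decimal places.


Components: [0.9165, 0.9406, 0.9296, 0.8557, 0.811]
After component 1 (R=0.9165): product = 0.9165
After component 2 (R=0.9406): product = 0.8621
After component 3 (R=0.9296): product = 0.8014
After component 4 (R=0.8557): product = 0.6857
After component 5 (R=0.811): product = 0.5561
R_sys = 0.5561

0.5561


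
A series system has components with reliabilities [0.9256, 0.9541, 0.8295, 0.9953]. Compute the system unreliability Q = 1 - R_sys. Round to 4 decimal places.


Components: [0.9256, 0.9541, 0.8295, 0.9953]
After component 1: product = 0.9256
After component 2: product = 0.8831
After component 3: product = 0.7325
After component 4: product = 0.7291
R_sys = 0.7291
Q = 1 - 0.7291 = 0.2709

0.2709


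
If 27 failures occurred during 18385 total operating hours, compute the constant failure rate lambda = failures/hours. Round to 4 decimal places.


failures = 27
total_hours = 18385
lambda = 27 / 18385
lambda = 0.0015

0.0015


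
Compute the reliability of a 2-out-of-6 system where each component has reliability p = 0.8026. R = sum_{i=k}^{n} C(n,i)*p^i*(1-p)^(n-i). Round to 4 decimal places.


k = 2, n = 6, p = 0.8026
i=2: C(6,2)=15 * 0.8026^2 * 0.1974^4 = 0.0147
i=3: C(6,3)=20 * 0.8026^3 * 0.1974^3 = 0.0795
i=4: C(6,4)=15 * 0.8026^4 * 0.1974^2 = 0.2425
i=5: C(6,5)=6 * 0.8026^5 * 0.1974^1 = 0.3945
i=6: C(6,6)=1 * 0.8026^6 * 0.1974^0 = 0.2673
R = sum of terms = 0.9985

0.9985


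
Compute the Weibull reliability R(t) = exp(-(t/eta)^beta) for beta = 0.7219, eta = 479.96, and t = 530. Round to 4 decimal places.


beta = 0.7219, eta = 479.96, t = 530
t/eta = 530 / 479.96 = 1.1043
(t/eta)^beta = 1.1043^0.7219 = 1.0742
R(t) = exp(-1.0742)
R(t) = 0.3416

0.3416


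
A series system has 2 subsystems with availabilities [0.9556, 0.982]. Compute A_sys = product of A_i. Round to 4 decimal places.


Subsystems: [0.9556, 0.982]
After subsystem 1 (A=0.9556): product = 0.9556
After subsystem 2 (A=0.982): product = 0.9384
A_sys = 0.9384

0.9384


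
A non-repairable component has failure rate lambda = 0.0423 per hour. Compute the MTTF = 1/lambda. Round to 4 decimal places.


lambda = 0.0423
MTTF = 1 / 0.0423
MTTF = 23.6407

23.6407


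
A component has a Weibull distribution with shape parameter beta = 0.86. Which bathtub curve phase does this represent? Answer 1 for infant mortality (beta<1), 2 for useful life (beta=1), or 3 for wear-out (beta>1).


beta = 0.86
Compare beta to 1:
beta < 1 => infant mortality (phase 1)
beta = 1 => useful life (phase 2)
beta > 1 => wear-out (phase 3)
Since beta = 0.86, this is infant mortality (decreasing failure rate)
Phase = 1

1


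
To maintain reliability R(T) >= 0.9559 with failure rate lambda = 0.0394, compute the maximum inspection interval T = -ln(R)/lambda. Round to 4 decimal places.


R_target = 0.9559
lambda = 0.0394
-ln(0.9559) = 0.0451
T = 0.0451 / 0.0394
T = 1.1447

1.1447


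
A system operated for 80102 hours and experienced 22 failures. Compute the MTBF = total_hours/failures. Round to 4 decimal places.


total_hours = 80102
failures = 22
MTBF = 80102 / 22
MTBF = 3641.0

3641.0


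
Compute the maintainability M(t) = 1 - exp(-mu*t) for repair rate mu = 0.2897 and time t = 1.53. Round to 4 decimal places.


mu = 0.2897, t = 1.53
mu * t = 0.2897 * 1.53 = 0.4432
exp(-0.4432) = 0.642
M(t) = 1 - 0.642
M(t) = 0.358

0.358


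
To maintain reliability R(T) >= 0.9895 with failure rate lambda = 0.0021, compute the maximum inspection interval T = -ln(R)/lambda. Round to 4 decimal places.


R_target = 0.9895
lambda = 0.0021
-ln(0.9895) = 0.0106
T = 0.0106 / 0.0021
T = 5.0264

5.0264


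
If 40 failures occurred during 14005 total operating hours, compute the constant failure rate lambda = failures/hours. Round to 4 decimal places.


failures = 40
total_hours = 14005
lambda = 40 / 14005
lambda = 0.0029

0.0029


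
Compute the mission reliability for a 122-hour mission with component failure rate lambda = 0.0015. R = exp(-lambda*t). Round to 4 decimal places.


lambda = 0.0015
mission_time = 122
lambda * t = 0.0015 * 122 = 0.183
R = exp(-0.183)
R = 0.8328

0.8328


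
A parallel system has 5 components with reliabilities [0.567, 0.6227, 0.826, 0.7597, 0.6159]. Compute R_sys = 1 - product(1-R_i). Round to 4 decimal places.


Components: [0.567, 0.6227, 0.826, 0.7597, 0.6159]
(1 - 0.567) = 0.433, running product = 0.433
(1 - 0.6227) = 0.3773, running product = 0.1634
(1 - 0.826) = 0.174, running product = 0.0284
(1 - 0.7597) = 0.2403, running product = 0.0068
(1 - 0.6159) = 0.3841, running product = 0.0026
Product of (1-R_i) = 0.0026
R_sys = 1 - 0.0026 = 0.9974

0.9974


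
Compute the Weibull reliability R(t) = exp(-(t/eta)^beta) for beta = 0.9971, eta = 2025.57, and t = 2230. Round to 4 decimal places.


beta = 0.9971, eta = 2025.57, t = 2230
t/eta = 2230 / 2025.57 = 1.1009
(t/eta)^beta = 1.1009^0.9971 = 1.1006
R(t) = exp(-1.1006)
R(t) = 0.3327

0.3327


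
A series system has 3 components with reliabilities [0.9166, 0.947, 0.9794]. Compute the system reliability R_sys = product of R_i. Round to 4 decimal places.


Components: [0.9166, 0.947, 0.9794]
After component 1 (R=0.9166): product = 0.9166
After component 2 (R=0.947): product = 0.868
After component 3 (R=0.9794): product = 0.8501
R_sys = 0.8501

0.8501


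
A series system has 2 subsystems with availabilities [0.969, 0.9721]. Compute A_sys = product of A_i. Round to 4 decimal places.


Subsystems: [0.969, 0.9721]
After subsystem 1 (A=0.969): product = 0.969
After subsystem 2 (A=0.9721): product = 0.942
A_sys = 0.942

0.942


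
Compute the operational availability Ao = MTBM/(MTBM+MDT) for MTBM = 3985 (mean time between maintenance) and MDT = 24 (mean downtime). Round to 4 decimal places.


MTBM = 3985
MDT = 24
MTBM + MDT = 4009
Ao = 3985 / 4009
Ao = 0.994

0.994


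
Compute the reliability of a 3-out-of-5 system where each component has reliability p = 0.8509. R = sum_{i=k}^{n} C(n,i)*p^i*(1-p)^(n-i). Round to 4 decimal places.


k = 3, n = 5, p = 0.8509
i=3: C(5,3)=10 * 0.8509^3 * 0.1491^2 = 0.137
i=4: C(5,4)=5 * 0.8509^4 * 0.1491^1 = 0.3908
i=5: C(5,5)=1 * 0.8509^5 * 0.1491^0 = 0.4461
R = sum of terms = 0.9738

0.9738


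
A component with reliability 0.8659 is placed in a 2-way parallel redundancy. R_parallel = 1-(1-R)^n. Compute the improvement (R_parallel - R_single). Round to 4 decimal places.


R_single = 0.8659, n = 2
1 - R_single = 0.1341
(1 - R_single)^n = 0.1341^2 = 0.018
R_parallel = 1 - 0.018 = 0.982
Improvement = 0.982 - 0.8659
Improvement = 0.1161

0.1161


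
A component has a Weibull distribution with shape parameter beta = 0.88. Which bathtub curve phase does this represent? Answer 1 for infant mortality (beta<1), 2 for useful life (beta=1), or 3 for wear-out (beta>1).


beta = 0.88
Compare beta to 1:
beta < 1 => infant mortality (phase 1)
beta = 1 => useful life (phase 2)
beta > 1 => wear-out (phase 3)
Since beta = 0.88, this is infant mortality (decreasing failure rate)
Phase = 1

1


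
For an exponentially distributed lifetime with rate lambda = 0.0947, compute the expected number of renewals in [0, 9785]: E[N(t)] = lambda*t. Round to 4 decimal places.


lambda = 0.0947
t = 9785
E[N(t)] = lambda * t
E[N(t)] = 0.0947 * 9785
E[N(t)] = 926.6395

926.6395


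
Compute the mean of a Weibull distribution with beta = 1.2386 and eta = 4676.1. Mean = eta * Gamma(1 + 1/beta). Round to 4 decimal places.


beta = 1.2386, eta = 4676.1
1/beta = 0.8074
1 + 1/beta = 1.8074
Gamma(1.8074) = 0.9334
Mean = 4676.1 * 0.9334
Mean = 4364.4795

4364.4795


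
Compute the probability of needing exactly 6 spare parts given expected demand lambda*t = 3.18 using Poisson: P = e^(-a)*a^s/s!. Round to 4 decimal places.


a = 3.18, s = 6
e^(-a) = e^(-3.18) = 0.0416
a^s = 3.18^6 = 1034.1004
s! = 720
P = 0.0416 * 1034.1004 / 720
P = 0.0597

0.0597


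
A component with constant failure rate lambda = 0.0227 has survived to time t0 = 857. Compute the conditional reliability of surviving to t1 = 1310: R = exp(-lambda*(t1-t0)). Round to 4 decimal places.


lambda = 0.0227
t0 = 857, t1 = 1310
t1 - t0 = 453
lambda * (t1-t0) = 0.0227 * 453 = 10.2831
R = exp(-10.2831)
R = 0.0

0.0


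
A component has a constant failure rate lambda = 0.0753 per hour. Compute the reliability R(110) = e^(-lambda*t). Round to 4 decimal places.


lambda = 0.0753
t = 110
lambda * t = 8.283
R(t) = e^(-8.283)
R(t) = 0.0003

0.0003


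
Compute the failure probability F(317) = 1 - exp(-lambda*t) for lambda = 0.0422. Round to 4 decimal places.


lambda = 0.0422, t = 317
lambda * t = 13.3774
exp(-13.3774) = 0.0
F(t) = 1 - 0.0
F(t) = 1.0

1.0


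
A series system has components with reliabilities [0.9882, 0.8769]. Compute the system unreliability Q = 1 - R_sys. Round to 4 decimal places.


Components: [0.9882, 0.8769]
After component 1: product = 0.9882
After component 2: product = 0.8666
R_sys = 0.8666
Q = 1 - 0.8666 = 0.1334

0.1334


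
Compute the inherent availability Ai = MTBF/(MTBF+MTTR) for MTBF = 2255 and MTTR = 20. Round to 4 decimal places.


MTBF = 2255
MTTR = 20
MTBF + MTTR = 2275
Ai = 2255 / 2275
Ai = 0.9912

0.9912


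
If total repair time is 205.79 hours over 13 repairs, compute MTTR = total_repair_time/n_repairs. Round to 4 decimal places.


total_repair_time = 205.79
n_repairs = 13
MTTR = 205.79 / 13
MTTR = 15.83

15.83


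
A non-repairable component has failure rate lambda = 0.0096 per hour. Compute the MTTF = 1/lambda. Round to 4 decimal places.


lambda = 0.0096
MTTF = 1 / 0.0096
MTTF = 104.1667

104.1667


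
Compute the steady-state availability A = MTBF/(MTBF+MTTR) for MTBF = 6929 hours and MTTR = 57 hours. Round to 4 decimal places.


MTBF = 6929
MTTR = 57
MTBF + MTTR = 6986
A = 6929 / 6986
A = 0.9918

0.9918


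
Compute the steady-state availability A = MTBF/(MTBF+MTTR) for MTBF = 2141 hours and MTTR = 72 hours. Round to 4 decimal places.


MTBF = 2141
MTTR = 72
MTBF + MTTR = 2213
A = 2141 / 2213
A = 0.9675

0.9675


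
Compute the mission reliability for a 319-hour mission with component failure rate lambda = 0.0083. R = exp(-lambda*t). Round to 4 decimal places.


lambda = 0.0083
mission_time = 319
lambda * t = 0.0083 * 319 = 2.6477
R = exp(-2.6477)
R = 0.0708

0.0708


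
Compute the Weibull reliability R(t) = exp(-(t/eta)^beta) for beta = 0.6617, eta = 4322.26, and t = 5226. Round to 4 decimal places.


beta = 0.6617, eta = 4322.26, t = 5226
t/eta = 5226 / 4322.26 = 1.2091
(t/eta)^beta = 1.2091^0.6617 = 1.1339
R(t) = exp(-1.1339)
R(t) = 0.3218

0.3218


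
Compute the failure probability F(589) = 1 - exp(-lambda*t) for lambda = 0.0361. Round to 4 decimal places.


lambda = 0.0361, t = 589
lambda * t = 21.2629
exp(-21.2629) = 0.0
F(t) = 1 - 0.0
F(t) = 1.0

1.0


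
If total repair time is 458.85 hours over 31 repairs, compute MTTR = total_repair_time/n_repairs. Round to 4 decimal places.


total_repair_time = 458.85
n_repairs = 31
MTTR = 458.85 / 31
MTTR = 14.8016

14.8016


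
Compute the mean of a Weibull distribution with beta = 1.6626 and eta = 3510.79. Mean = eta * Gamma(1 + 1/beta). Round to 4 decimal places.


beta = 1.6626, eta = 3510.79
1/beta = 0.6015
1 + 1/beta = 1.6015
Gamma(1.6015) = 0.8937
Mean = 3510.79 * 0.8937
Mean = 3137.528

3137.528


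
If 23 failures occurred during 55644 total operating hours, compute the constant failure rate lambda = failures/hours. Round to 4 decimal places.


failures = 23
total_hours = 55644
lambda = 23 / 55644
lambda = 0.0004

0.0004


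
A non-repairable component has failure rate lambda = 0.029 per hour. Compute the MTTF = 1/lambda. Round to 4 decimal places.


lambda = 0.029
MTTF = 1 / 0.029
MTTF = 34.4828

34.4828


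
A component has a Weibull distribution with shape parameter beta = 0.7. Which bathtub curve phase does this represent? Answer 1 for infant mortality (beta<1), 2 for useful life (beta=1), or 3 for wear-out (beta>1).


beta = 0.7
Compare beta to 1:
beta < 1 => infant mortality (phase 1)
beta = 1 => useful life (phase 2)
beta > 1 => wear-out (phase 3)
Since beta = 0.7, this is infant mortality (decreasing failure rate)
Phase = 1

1


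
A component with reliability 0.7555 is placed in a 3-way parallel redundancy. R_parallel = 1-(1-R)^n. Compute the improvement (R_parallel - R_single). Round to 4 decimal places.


R_single = 0.7555, n = 3
1 - R_single = 0.2445
(1 - R_single)^n = 0.2445^3 = 0.0146
R_parallel = 1 - 0.0146 = 0.9854
Improvement = 0.9854 - 0.7555
Improvement = 0.2299

0.2299


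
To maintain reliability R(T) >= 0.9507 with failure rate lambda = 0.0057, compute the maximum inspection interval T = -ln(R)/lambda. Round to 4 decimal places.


R_target = 0.9507
lambda = 0.0057
-ln(0.9507) = 0.0506
T = 0.0506 / 0.0057
T = 8.8696

8.8696


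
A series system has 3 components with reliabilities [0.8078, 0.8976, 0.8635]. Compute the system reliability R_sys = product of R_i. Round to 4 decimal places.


Components: [0.8078, 0.8976, 0.8635]
After component 1 (R=0.8078): product = 0.8078
After component 2 (R=0.8976): product = 0.7251
After component 3 (R=0.8635): product = 0.6261
R_sys = 0.6261

0.6261


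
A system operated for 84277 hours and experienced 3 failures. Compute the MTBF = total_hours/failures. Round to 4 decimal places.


total_hours = 84277
failures = 3
MTBF = 84277 / 3
MTBF = 28092.3333

28092.3333


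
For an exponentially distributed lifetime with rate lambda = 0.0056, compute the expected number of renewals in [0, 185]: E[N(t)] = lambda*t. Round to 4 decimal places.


lambda = 0.0056
t = 185
E[N(t)] = lambda * t
E[N(t)] = 0.0056 * 185
E[N(t)] = 1.036

1.036


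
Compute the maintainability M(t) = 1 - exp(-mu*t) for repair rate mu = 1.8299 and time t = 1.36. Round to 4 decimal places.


mu = 1.8299, t = 1.36
mu * t = 1.8299 * 1.36 = 2.4887
exp(-2.4887) = 0.083
M(t) = 1 - 0.083
M(t) = 0.917

0.917


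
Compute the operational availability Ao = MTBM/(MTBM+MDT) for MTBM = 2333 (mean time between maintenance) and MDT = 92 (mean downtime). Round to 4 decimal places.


MTBM = 2333
MDT = 92
MTBM + MDT = 2425
Ao = 2333 / 2425
Ao = 0.9621

0.9621


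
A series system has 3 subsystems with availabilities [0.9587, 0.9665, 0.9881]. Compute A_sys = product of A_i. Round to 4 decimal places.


Subsystems: [0.9587, 0.9665, 0.9881]
After subsystem 1 (A=0.9587): product = 0.9587
After subsystem 2 (A=0.9665): product = 0.9266
After subsystem 3 (A=0.9881): product = 0.9156
A_sys = 0.9156

0.9156


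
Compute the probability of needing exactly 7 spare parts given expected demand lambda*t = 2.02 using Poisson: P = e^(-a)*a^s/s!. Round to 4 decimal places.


a = 2.02, s = 7
e^(-a) = e^(-2.02) = 0.1327
a^s = 2.02^7 = 137.2333
s! = 5040
P = 0.1327 * 137.2333 / 5040
P = 0.0036

0.0036


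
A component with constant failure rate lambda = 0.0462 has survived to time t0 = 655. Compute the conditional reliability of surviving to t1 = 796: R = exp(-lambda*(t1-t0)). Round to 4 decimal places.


lambda = 0.0462
t0 = 655, t1 = 796
t1 - t0 = 141
lambda * (t1-t0) = 0.0462 * 141 = 6.5142
R = exp(-6.5142)
R = 0.0015

0.0015


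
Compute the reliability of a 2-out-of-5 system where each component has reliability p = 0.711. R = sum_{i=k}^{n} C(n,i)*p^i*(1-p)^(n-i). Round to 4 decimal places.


k = 2, n = 5, p = 0.711
i=2: C(5,2)=10 * 0.711^2 * 0.289^3 = 0.122
i=3: C(5,3)=10 * 0.711^3 * 0.289^2 = 0.3002
i=4: C(5,4)=5 * 0.711^4 * 0.289^1 = 0.3693
i=5: C(5,5)=1 * 0.711^5 * 0.289^0 = 0.1817
R = sum of terms = 0.9732

0.9732


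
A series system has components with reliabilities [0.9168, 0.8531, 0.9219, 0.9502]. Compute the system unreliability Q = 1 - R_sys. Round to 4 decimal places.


Components: [0.9168, 0.8531, 0.9219, 0.9502]
After component 1: product = 0.9168
After component 2: product = 0.7821
After component 3: product = 0.721
After component 4: product = 0.6851
R_sys = 0.6851
Q = 1 - 0.6851 = 0.3149

0.3149


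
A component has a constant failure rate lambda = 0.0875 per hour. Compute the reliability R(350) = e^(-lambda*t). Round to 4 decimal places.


lambda = 0.0875
t = 350
lambda * t = 30.625
R(t) = e^(-30.625)
R(t) = 0.0

0.0


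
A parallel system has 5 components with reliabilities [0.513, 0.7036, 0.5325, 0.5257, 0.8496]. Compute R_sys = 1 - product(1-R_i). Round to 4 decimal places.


Components: [0.513, 0.7036, 0.5325, 0.5257, 0.8496]
(1 - 0.513) = 0.487, running product = 0.487
(1 - 0.7036) = 0.2964, running product = 0.1443
(1 - 0.5325) = 0.4675, running product = 0.0675
(1 - 0.5257) = 0.4743, running product = 0.032
(1 - 0.8496) = 0.1504, running product = 0.0048
Product of (1-R_i) = 0.0048
R_sys = 1 - 0.0048 = 0.9952

0.9952


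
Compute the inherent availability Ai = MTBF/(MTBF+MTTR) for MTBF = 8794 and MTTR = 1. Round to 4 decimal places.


MTBF = 8794
MTTR = 1
MTBF + MTTR = 8795
Ai = 8794 / 8795
Ai = 0.9999

0.9999


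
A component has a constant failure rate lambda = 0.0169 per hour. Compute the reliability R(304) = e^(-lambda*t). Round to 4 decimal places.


lambda = 0.0169
t = 304
lambda * t = 5.1376
R(t) = e^(-5.1376)
R(t) = 0.0059

0.0059


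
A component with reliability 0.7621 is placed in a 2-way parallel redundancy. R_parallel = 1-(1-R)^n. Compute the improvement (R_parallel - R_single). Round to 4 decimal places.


R_single = 0.7621, n = 2
1 - R_single = 0.2379
(1 - R_single)^n = 0.2379^2 = 0.0566
R_parallel = 1 - 0.0566 = 0.9434
Improvement = 0.9434 - 0.7621
Improvement = 0.1813

0.1813


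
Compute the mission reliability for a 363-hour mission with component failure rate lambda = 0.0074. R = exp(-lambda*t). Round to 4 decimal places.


lambda = 0.0074
mission_time = 363
lambda * t = 0.0074 * 363 = 2.6862
R = exp(-2.6862)
R = 0.0681

0.0681


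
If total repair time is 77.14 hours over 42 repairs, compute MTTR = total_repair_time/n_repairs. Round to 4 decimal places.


total_repair_time = 77.14
n_repairs = 42
MTTR = 77.14 / 42
MTTR = 1.8367

1.8367


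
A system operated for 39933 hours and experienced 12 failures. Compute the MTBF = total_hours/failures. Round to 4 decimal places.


total_hours = 39933
failures = 12
MTBF = 39933 / 12
MTBF = 3327.75

3327.75


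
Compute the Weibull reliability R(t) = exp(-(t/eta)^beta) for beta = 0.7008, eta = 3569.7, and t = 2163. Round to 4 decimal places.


beta = 0.7008, eta = 3569.7, t = 2163
t/eta = 2163 / 3569.7 = 0.6059
(t/eta)^beta = 0.6059^0.7008 = 0.7039
R(t) = exp(-0.7039)
R(t) = 0.4946

0.4946


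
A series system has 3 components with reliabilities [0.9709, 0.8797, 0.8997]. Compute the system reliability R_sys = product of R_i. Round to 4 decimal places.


Components: [0.9709, 0.8797, 0.8997]
After component 1 (R=0.9709): product = 0.9709
After component 2 (R=0.8797): product = 0.8541
After component 3 (R=0.8997): product = 0.7684
R_sys = 0.7684

0.7684


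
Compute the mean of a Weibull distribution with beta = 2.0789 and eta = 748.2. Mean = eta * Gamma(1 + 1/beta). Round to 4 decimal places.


beta = 2.0789, eta = 748.2
1/beta = 0.481
1 + 1/beta = 1.481
Gamma(1.481) = 0.8858
Mean = 748.2 * 0.8858
Mean = 662.7282

662.7282


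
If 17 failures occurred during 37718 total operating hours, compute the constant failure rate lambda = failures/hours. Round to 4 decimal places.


failures = 17
total_hours = 37718
lambda = 17 / 37718
lambda = 0.0005

0.0005


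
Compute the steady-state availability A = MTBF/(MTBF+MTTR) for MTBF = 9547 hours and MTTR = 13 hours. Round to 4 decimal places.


MTBF = 9547
MTTR = 13
MTBF + MTTR = 9560
A = 9547 / 9560
A = 0.9986

0.9986


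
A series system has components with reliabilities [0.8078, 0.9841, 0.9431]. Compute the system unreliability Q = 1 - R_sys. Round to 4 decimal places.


Components: [0.8078, 0.9841, 0.9431]
After component 1: product = 0.8078
After component 2: product = 0.795
After component 3: product = 0.7497
R_sys = 0.7497
Q = 1 - 0.7497 = 0.2503

0.2503


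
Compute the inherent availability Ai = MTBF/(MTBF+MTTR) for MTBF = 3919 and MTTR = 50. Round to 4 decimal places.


MTBF = 3919
MTTR = 50
MTBF + MTTR = 3969
Ai = 3919 / 3969
Ai = 0.9874

0.9874


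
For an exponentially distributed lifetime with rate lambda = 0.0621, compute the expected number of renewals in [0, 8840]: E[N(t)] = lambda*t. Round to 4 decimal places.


lambda = 0.0621
t = 8840
E[N(t)] = lambda * t
E[N(t)] = 0.0621 * 8840
E[N(t)] = 548.964

548.964


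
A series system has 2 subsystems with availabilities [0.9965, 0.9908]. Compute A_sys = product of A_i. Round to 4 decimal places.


Subsystems: [0.9965, 0.9908]
After subsystem 1 (A=0.9965): product = 0.9965
After subsystem 2 (A=0.9908): product = 0.9873
A_sys = 0.9873

0.9873


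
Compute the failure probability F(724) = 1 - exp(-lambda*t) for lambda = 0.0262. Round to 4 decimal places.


lambda = 0.0262, t = 724
lambda * t = 18.9688
exp(-18.9688) = 0.0
F(t) = 1 - 0.0
F(t) = 1.0

1.0


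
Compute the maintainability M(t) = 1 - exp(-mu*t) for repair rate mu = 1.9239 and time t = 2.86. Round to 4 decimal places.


mu = 1.9239, t = 2.86
mu * t = 1.9239 * 2.86 = 5.5024
exp(-5.5024) = 0.0041
M(t) = 1 - 0.0041
M(t) = 0.9959

0.9959


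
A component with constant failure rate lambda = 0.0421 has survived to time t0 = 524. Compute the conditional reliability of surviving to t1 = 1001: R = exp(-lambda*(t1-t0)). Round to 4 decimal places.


lambda = 0.0421
t0 = 524, t1 = 1001
t1 - t0 = 477
lambda * (t1-t0) = 0.0421 * 477 = 20.0817
R = exp(-20.0817)
R = 0.0

0.0


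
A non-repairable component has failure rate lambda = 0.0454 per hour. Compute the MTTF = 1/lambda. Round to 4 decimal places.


lambda = 0.0454
MTTF = 1 / 0.0454
MTTF = 22.0264

22.0264


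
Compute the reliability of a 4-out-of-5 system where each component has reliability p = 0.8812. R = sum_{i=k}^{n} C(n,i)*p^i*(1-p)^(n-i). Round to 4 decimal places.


k = 4, n = 5, p = 0.8812
i=4: C(5,4)=5 * 0.8812^4 * 0.1188^1 = 0.3582
i=5: C(5,5)=1 * 0.8812^5 * 0.1188^0 = 0.5313
R = sum of terms = 0.8895

0.8895


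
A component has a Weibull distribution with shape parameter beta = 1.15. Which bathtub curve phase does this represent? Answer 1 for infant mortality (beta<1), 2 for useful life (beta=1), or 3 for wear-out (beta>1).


beta = 1.15
Compare beta to 1:
beta < 1 => infant mortality (phase 1)
beta = 1 => useful life (phase 2)
beta > 1 => wear-out (phase 3)
Since beta = 1.15, this is wear-out (increasing failure rate)
Phase = 3

3


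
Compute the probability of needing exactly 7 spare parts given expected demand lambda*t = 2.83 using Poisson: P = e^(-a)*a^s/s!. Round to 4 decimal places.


a = 2.83, s = 7
e^(-a) = e^(-2.83) = 0.059
a^s = 2.83^7 = 1453.8013
s! = 5040
P = 0.059 * 1453.8013 / 5040
P = 0.017

0.017


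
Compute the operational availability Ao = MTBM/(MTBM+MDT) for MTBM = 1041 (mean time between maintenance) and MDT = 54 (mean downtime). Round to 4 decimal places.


MTBM = 1041
MDT = 54
MTBM + MDT = 1095
Ao = 1041 / 1095
Ao = 0.9507

0.9507


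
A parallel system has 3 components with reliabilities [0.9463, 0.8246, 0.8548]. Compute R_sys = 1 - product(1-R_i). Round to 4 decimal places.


Components: [0.9463, 0.8246, 0.8548]
(1 - 0.9463) = 0.0537, running product = 0.0537
(1 - 0.8246) = 0.1754, running product = 0.0094
(1 - 0.8548) = 0.1452, running product = 0.0014
Product of (1-R_i) = 0.0014
R_sys = 1 - 0.0014 = 0.9986

0.9986


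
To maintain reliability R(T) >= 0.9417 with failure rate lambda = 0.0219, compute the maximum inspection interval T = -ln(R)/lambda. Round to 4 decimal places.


R_target = 0.9417
lambda = 0.0219
-ln(0.9417) = 0.0601
T = 0.0601 / 0.0219
T = 2.7429

2.7429


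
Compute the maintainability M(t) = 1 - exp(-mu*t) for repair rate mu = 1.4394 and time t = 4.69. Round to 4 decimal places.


mu = 1.4394, t = 4.69
mu * t = 1.4394 * 4.69 = 6.7508
exp(-6.7508) = 0.0012
M(t) = 1 - 0.0012
M(t) = 0.9988

0.9988


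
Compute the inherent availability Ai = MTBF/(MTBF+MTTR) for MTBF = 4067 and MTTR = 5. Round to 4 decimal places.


MTBF = 4067
MTTR = 5
MTBF + MTTR = 4072
Ai = 4067 / 4072
Ai = 0.9988

0.9988


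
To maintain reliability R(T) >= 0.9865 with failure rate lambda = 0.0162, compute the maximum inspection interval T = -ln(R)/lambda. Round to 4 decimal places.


R_target = 0.9865
lambda = 0.0162
-ln(0.9865) = 0.0136
T = 0.0136 / 0.0162
T = 0.839

0.839


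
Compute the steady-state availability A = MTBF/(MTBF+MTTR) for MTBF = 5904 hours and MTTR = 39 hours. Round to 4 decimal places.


MTBF = 5904
MTTR = 39
MTBF + MTTR = 5943
A = 5904 / 5943
A = 0.9934

0.9934


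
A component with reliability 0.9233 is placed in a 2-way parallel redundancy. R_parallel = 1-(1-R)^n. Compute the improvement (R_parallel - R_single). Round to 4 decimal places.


R_single = 0.9233, n = 2
1 - R_single = 0.0767
(1 - R_single)^n = 0.0767^2 = 0.0059
R_parallel = 1 - 0.0059 = 0.9941
Improvement = 0.9941 - 0.9233
Improvement = 0.0708

0.0708


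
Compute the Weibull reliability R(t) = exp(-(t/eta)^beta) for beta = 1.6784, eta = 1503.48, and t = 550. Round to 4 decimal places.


beta = 1.6784, eta = 1503.48, t = 550
t/eta = 550 / 1503.48 = 0.3658
(t/eta)^beta = 0.3658^1.6784 = 0.1849
R(t) = exp(-0.1849)
R(t) = 0.8312

0.8312


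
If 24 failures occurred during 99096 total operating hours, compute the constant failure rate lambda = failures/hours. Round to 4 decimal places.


failures = 24
total_hours = 99096
lambda = 24 / 99096
lambda = 0.0002

0.0002


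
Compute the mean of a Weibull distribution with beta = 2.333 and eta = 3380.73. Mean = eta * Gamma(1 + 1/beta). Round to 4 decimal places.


beta = 2.333, eta = 3380.73
1/beta = 0.4286
1 + 1/beta = 1.4286
Gamma(1.4286) = 0.8861
Mean = 3380.73 * 0.8861
Mean = 2995.5793

2995.5793


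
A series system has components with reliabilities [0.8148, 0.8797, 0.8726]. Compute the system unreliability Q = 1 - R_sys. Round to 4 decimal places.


Components: [0.8148, 0.8797, 0.8726]
After component 1: product = 0.8148
After component 2: product = 0.7168
After component 3: product = 0.6255
R_sys = 0.6255
Q = 1 - 0.6255 = 0.3745

0.3745


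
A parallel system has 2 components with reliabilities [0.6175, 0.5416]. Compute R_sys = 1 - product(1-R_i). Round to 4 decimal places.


Components: [0.6175, 0.5416]
(1 - 0.6175) = 0.3825, running product = 0.3825
(1 - 0.5416) = 0.4584, running product = 0.1753
Product of (1-R_i) = 0.1753
R_sys = 1 - 0.1753 = 0.8247

0.8247


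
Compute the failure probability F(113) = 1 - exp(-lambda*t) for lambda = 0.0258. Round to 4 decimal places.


lambda = 0.0258, t = 113
lambda * t = 2.9154
exp(-2.9154) = 0.0542
F(t) = 1 - 0.0542
F(t) = 0.9458

0.9458


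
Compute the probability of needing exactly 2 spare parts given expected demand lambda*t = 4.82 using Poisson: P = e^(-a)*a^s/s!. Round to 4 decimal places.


a = 4.82, s = 2
e^(-a) = e^(-4.82) = 0.0081
a^s = 4.82^2 = 23.2324
s! = 2
P = 0.0081 * 23.2324 / 2
P = 0.0937

0.0937


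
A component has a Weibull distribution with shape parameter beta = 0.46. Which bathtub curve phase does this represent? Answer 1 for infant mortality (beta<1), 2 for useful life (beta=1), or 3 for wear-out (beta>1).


beta = 0.46
Compare beta to 1:
beta < 1 => infant mortality (phase 1)
beta = 1 => useful life (phase 2)
beta > 1 => wear-out (phase 3)
Since beta = 0.46, this is infant mortality (decreasing failure rate)
Phase = 1

1


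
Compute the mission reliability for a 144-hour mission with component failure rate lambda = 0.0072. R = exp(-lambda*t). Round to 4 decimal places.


lambda = 0.0072
mission_time = 144
lambda * t = 0.0072 * 144 = 1.0368
R = exp(-1.0368)
R = 0.3546

0.3546


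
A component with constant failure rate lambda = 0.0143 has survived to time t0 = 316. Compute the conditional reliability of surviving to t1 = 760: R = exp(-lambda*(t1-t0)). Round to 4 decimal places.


lambda = 0.0143
t0 = 316, t1 = 760
t1 - t0 = 444
lambda * (t1-t0) = 0.0143 * 444 = 6.3492
R = exp(-6.3492)
R = 0.0017

0.0017


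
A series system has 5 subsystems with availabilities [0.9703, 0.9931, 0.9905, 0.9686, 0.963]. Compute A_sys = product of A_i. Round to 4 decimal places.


Subsystems: [0.9703, 0.9931, 0.9905, 0.9686, 0.963]
After subsystem 1 (A=0.9703): product = 0.9703
After subsystem 2 (A=0.9931): product = 0.9636
After subsystem 3 (A=0.9905): product = 0.9545
After subsystem 4 (A=0.9686): product = 0.9245
After subsystem 5 (A=0.963): product = 0.8903
A_sys = 0.8903

0.8903


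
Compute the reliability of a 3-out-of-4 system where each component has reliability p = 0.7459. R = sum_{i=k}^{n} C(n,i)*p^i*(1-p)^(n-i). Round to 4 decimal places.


k = 3, n = 4, p = 0.7459
i=3: C(4,3)=4 * 0.7459^3 * 0.2541^1 = 0.4218
i=4: C(4,4)=1 * 0.7459^4 * 0.2541^0 = 0.3095
R = sum of terms = 0.7313

0.7313


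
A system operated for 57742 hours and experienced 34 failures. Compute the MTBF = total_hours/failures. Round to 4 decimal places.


total_hours = 57742
failures = 34
MTBF = 57742 / 34
MTBF = 1698.2941

1698.2941


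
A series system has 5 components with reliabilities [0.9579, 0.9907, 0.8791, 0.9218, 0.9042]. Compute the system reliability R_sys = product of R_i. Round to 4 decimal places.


Components: [0.9579, 0.9907, 0.8791, 0.9218, 0.9042]
After component 1 (R=0.9579): product = 0.9579
After component 2 (R=0.9907): product = 0.949
After component 3 (R=0.8791): product = 0.8343
After component 4 (R=0.9218): product = 0.769
After component 5 (R=0.9042): product = 0.6953
R_sys = 0.6953

0.6953


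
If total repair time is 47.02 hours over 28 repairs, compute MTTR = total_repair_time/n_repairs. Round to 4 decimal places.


total_repair_time = 47.02
n_repairs = 28
MTTR = 47.02 / 28
MTTR = 1.6793

1.6793


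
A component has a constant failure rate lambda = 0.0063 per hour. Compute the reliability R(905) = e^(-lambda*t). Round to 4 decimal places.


lambda = 0.0063
t = 905
lambda * t = 5.7015
R(t) = e^(-5.7015)
R(t) = 0.0033

0.0033


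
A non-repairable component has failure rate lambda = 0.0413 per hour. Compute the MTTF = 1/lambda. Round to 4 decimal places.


lambda = 0.0413
MTTF = 1 / 0.0413
MTTF = 24.2131

24.2131


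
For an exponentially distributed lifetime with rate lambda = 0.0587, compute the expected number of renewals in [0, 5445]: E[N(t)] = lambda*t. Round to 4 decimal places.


lambda = 0.0587
t = 5445
E[N(t)] = lambda * t
E[N(t)] = 0.0587 * 5445
E[N(t)] = 319.6215

319.6215


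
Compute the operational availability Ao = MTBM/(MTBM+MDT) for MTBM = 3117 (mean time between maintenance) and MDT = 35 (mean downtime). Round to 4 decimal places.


MTBM = 3117
MDT = 35
MTBM + MDT = 3152
Ao = 3117 / 3152
Ao = 0.9889

0.9889


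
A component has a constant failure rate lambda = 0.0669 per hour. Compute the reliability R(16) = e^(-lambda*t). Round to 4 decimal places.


lambda = 0.0669
t = 16
lambda * t = 1.0704
R(t) = e^(-1.0704)
R(t) = 0.3429

0.3429


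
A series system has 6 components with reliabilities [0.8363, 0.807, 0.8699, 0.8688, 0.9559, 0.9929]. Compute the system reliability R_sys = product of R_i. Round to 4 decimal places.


Components: [0.8363, 0.807, 0.8699, 0.8688, 0.9559, 0.9929]
After component 1 (R=0.8363): product = 0.8363
After component 2 (R=0.807): product = 0.6749
After component 3 (R=0.8699): product = 0.5871
After component 4 (R=0.8688): product = 0.5101
After component 5 (R=0.9559): product = 0.4876
After component 6 (R=0.9929): product = 0.4841
R_sys = 0.4841

0.4841


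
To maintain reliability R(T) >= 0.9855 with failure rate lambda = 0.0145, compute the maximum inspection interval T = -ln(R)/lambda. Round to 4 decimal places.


R_target = 0.9855
lambda = 0.0145
-ln(0.9855) = 0.0146
T = 0.0146 / 0.0145
T = 1.0073

1.0073


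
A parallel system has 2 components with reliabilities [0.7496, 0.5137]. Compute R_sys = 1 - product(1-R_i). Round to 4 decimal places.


Components: [0.7496, 0.5137]
(1 - 0.7496) = 0.2504, running product = 0.2504
(1 - 0.5137) = 0.4863, running product = 0.1218
Product of (1-R_i) = 0.1218
R_sys = 1 - 0.1218 = 0.8782

0.8782


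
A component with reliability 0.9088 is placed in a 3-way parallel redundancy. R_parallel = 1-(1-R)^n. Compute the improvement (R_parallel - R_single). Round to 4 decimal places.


R_single = 0.9088, n = 3
1 - R_single = 0.0912
(1 - R_single)^n = 0.0912^3 = 0.0008
R_parallel = 1 - 0.0008 = 0.9992
Improvement = 0.9992 - 0.9088
Improvement = 0.0904

0.0904


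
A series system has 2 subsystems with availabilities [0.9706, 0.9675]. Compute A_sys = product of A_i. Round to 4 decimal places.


Subsystems: [0.9706, 0.9675]
After subsystem 1 (A=0.9706): product = 0.9706
After subsystem 2 (A=0.9675): product = 0.9391
A_sys = 0.9391

0.9391


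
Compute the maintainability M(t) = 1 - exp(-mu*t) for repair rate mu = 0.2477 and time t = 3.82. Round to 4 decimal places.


mu = 0.2477, t = 3.82
mu * t = 0.2477 * 3.82 = 0.9462
exp(-0.9462) = 0.3882
M(t) = 1 - 0.3882
M(t) = 0.6118

0.6118


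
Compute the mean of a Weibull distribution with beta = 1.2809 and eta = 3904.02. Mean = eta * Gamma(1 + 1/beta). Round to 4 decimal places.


beta = 1.2809, eta = 3904.02
1/beta = 0.7807
1 + 1/beta = 1.7807
Gamma(1.7807) = 0.9264
Mean = 3904.02 * 0.9264
Mean = 3616.6955

3616.6955


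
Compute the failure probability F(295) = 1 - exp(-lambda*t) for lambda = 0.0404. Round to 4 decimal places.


lambda = 0.0404, t = 295
lambda * t = 11.918
exp(-11.918) = 0.0
F(t) = 1 - 0.0
F(t) = 1.0

1.0


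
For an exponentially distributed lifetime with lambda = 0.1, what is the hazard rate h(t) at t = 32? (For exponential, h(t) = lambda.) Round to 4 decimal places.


lambda = 0.1
For exponential distribution, hazard rate is constant
h(t) = lambda for all t
h(32) = 0.1

0.1


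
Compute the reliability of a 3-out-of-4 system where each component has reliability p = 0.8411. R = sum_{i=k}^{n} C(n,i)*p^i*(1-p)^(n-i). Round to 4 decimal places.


k = 3, n = 4, p = 0.8411
i=3: C(4,3)=4 * 0.8411^3 * 0.1589^1 = 0.3782
i=4: C(4,4)=1 * 0.8411^4 * 0.1589^0 = 0.5005
R = sum of terms = 0.8787

0.8787


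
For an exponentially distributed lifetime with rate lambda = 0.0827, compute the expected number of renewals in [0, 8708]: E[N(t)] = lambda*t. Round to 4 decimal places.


lambda = 0.0827
t = 8708
E[N(t)] = lambda * t
E[N(t)] = 0.0827 * 8708
E[N(t)] = 720.1516

720.1516


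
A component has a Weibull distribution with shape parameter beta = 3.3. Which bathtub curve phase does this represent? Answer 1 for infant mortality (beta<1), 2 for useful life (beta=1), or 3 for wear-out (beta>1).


beta = 3.3
Compare beta to 1:
beta < 1 => infant mortality (phase 1)
beta = 1 => useful life (phase 2)
beta > 1 => wear-out (phase 3)
Since beta = 3.3, this is wear-out (increasing failure rate)
Phase = 3

3
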